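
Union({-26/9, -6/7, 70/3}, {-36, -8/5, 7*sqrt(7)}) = {-36, -26/9, -8/5, -6/7, 70/3, 7*sqrt(7)}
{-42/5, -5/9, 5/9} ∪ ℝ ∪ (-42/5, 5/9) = (-∞, ∞)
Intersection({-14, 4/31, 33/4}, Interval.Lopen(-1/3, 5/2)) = {4/31}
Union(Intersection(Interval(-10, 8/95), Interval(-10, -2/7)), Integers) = Union(Integers, Interval(-10, -2/7))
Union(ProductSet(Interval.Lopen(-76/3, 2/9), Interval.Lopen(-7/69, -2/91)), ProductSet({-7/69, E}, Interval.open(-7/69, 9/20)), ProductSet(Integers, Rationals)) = Union(ProductSet({-7/69, E}, Interval.open(-7/69, 9/20)), ProductSet(Integers, Rationals), ProductSet(Interval.Lopen(-76/3, 2/9), Interval.Lopen(-7/69, -2/91)))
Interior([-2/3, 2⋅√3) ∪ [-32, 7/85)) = (-32, 2⋅√3)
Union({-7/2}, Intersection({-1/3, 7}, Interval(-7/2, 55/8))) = {-7/2, -1/3}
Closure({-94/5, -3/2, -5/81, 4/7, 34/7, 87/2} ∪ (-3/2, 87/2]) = {-94/5} ∪ [-3/2, 87/2]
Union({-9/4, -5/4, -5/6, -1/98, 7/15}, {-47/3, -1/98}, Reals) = Reals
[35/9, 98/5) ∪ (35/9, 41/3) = [35/9, 98/5)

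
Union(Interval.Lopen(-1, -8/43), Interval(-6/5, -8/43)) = Interval(-6/5, -8/43)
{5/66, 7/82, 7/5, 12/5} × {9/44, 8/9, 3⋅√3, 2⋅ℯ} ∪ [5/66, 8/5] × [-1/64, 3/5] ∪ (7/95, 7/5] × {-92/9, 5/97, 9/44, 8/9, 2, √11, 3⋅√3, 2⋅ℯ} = ([5/66, 8/5] × [-1/64, 3/5]) ∪ ({5/66, 7/82, 7/5, 12/5} × {9/44, 8/9, 3⋅√3, 2⋅ℯ}) ∪ ((7/95, 7/5] × {-92/9, 5/97, 9/44, 8/9, 2, √11, 3⋅√3, 2⋅ℯ})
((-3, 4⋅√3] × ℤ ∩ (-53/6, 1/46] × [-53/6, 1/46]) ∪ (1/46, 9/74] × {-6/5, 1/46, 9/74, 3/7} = ((-3, 1/46] × {-8, -7, …, 0}) ∪ ((1/46, 9/74] × {-6/5, 1/46, 9/74, 3/7})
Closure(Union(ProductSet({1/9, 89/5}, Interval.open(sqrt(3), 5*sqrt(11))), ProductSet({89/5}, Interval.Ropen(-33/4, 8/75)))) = Union(ProductSet({89/5}, Interval(-33/4, 8/75)), ProductSet({1/9, 89/5}, Interval(sqrt(3), 5*sqrt(11))))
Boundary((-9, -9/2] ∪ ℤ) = {-9/2} ∪ (ℤ \ (-9, -9/2))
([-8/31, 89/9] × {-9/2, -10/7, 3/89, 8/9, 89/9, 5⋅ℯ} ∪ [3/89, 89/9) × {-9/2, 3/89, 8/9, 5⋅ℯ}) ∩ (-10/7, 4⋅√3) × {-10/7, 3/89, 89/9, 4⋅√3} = [-8/31, 4⋅√3) × {-10/7, 3/89, 89/9}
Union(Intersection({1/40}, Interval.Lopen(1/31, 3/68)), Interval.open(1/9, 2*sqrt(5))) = Interval.open(1/9, 2*sqrt(5))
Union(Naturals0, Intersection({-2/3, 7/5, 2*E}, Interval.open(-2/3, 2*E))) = Union({7/5}, Naturals0)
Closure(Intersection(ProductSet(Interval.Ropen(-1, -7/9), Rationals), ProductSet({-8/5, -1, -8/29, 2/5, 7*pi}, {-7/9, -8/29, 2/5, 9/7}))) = ProductSet({-1}, {-7/9, -8/29, 2/5, 9/7})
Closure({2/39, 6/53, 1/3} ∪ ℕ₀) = ℕ₀ ∪ {2/39, 6/53, 1/3}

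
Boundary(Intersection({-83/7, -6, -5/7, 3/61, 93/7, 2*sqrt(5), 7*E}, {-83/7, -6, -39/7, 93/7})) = {-83/7, -6, 93/7}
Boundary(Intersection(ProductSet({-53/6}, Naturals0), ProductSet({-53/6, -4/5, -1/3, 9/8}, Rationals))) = ProductSet({-53/6}, Naturals0)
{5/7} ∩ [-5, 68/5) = {5/7}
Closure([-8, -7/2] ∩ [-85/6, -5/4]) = [-8, -7/2]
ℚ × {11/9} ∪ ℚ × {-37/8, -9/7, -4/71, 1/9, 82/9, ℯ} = ℚ × {-37/8, -9/7, -4/71, 1/9, 11/9, 82/9, ℯ}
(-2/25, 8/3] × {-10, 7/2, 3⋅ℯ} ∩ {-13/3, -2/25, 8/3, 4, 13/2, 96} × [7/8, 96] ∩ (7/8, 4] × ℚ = {8/3} × {7/2}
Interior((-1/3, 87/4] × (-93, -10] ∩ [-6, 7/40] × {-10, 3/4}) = ∅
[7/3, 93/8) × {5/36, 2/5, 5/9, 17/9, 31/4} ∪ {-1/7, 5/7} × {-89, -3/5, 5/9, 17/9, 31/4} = ({-1/7, 5/7} × {-89, -3/5, 5/9, 17/9, 31/4}) ∪ ([7/3, 93/8) × {5/36, 2/5, 5/9, 17/9, 31/4})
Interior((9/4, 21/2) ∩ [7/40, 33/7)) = (9/4, 33/7)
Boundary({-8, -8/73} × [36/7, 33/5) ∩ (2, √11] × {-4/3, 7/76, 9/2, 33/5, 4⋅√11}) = ∅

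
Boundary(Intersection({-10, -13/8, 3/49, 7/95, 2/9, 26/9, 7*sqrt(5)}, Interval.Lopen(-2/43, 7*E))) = {3/49, 7/95, 2/9, 26/9, 7*sqrt(5)}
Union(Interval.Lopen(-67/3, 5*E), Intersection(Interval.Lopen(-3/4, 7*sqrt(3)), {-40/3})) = Interval.Lopen(-67/3, 5*E)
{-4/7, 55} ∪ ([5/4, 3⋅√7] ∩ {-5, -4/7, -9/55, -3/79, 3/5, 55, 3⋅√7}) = {-4/7, 55, 3⋅√7}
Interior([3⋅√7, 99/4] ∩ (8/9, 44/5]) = (3⋅√7, 44/5)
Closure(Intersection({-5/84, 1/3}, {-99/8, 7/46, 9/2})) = EmptySet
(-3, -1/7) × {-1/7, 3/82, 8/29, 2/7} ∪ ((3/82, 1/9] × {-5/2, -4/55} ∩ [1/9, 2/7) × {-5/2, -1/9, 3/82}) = ({1/9} × {-5/2}) ∪ ((-3, -1/7) × {-1/7, 3/82, 8/29, 2/7})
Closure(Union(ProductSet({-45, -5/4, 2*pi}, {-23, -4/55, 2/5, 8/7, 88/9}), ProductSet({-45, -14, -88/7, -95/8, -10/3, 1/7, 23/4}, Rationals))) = Union(ProductSet({-45, -5/4, 2*pi}, {-23, -4/55, 2/5, 8/7, 88/9}), ProductSet({-45, -14, -88/7, -95/8, -10/3, 1/7, 23/4}, Reals))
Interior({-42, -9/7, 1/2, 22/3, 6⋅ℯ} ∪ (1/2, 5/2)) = (1/2, 5/2)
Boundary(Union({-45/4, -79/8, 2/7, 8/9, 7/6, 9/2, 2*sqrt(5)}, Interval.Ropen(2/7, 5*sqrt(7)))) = {-45/4, -79/8, 2/7, 5*sqrt(7)}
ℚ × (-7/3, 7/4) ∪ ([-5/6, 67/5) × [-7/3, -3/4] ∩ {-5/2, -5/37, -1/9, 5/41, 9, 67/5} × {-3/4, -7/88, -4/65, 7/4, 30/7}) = ℚ × (-7/3, 7/4)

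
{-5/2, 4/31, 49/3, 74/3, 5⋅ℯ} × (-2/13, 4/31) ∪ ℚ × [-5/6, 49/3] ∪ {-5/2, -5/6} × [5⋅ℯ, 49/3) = (ℚ × [-5/6, 49/3]) ∪ ({-5/2, 4/31, 49/3, 74/3, 5⋅ℯ} × (-2/13, 4/31))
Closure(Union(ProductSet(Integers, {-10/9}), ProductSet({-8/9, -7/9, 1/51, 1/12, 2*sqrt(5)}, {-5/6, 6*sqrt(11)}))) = Union(ProductSet({-8/9, -7/9, 1/51, 1/12, 2*sqrt(5)}, {-5/6, 6*sqrt(11)}), ProductSet(Integers, {-10/9}))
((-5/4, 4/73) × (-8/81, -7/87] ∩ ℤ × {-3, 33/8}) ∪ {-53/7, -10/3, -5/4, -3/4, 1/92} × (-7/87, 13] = {-53/7, -10/3, -5/4, -3/4, 1/92} × (-7/87, 13]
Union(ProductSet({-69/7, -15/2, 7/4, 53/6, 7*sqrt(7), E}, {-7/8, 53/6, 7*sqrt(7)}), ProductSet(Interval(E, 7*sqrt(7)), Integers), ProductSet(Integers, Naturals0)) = Union(ProductSet({-69/7, -15/2, 7/4, 53/6, 7*sqrt(7), E}, {-7/8, 53/6, 7*sqrt(7)}), ProductSet(Integers, Naturals0), ProductSet(Interval(E, 7*sqrt(7)), Integers))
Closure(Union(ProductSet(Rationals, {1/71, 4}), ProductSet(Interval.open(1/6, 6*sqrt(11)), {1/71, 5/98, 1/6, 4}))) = Union(ProductSet(Interval(1/6, 6*sqrt(11)), {1/71, 5/98, 1/6, 4}), ProductSet(Reals, {1/71, 4}))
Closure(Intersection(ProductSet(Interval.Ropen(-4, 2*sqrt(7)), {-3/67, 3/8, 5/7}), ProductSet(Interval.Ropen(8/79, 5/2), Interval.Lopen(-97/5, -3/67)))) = ProductSet(Interval(8/79, 5/2), {-3/67})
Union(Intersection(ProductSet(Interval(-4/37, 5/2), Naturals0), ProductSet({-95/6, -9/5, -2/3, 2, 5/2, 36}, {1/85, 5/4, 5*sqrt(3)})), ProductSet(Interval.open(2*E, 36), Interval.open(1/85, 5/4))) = ProductSet(Interval.open(2*E, 36), Interval.open(1/85, 5/4))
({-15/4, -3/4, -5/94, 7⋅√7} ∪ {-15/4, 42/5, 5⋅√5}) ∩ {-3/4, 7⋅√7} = {-3/4, 7⋅√7}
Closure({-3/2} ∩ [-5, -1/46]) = {-3/2}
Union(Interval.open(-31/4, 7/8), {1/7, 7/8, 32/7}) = Union({32/7}, Interval.Lopen(-31/4, 7/8))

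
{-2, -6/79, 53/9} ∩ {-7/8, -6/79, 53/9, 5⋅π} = {-6/79, 53/9}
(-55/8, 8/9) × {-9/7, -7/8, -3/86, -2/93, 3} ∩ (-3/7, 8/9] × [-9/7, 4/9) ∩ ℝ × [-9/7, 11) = (-3/7, 8/9) × {-9/7, -7/8, -3/86, -2/93}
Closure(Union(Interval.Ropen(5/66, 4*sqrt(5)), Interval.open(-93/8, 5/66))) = Interval(-93/8, 4*sqrt(5))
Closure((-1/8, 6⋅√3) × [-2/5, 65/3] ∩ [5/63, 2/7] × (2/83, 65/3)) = [5/63, 2/7] × [2/83, 65/3]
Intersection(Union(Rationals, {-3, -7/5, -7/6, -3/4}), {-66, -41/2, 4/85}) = {-66, -41/2, 4/85}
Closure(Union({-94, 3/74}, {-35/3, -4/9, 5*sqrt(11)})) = {-94, -35/3, -4/9, 3/74, 5*sqrt(11)}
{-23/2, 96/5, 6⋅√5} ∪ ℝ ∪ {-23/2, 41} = ℝ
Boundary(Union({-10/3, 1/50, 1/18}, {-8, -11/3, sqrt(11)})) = {-8, -11/3, -10/3, 1/50, 1/18, sqrt(11)}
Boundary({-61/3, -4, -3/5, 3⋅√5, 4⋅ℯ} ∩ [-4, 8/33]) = {-4, -3/5}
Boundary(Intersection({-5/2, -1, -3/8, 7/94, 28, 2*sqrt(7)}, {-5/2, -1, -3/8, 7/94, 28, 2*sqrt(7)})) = {-5/2, -1, -3/8, 7/94, 28, 2*sqrt(7)}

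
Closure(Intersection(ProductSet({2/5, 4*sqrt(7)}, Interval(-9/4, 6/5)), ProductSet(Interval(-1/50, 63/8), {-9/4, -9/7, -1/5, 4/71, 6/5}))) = ProductSet({2/5}, {-9/4, -9/7, -1/5, 4/71, 6/5})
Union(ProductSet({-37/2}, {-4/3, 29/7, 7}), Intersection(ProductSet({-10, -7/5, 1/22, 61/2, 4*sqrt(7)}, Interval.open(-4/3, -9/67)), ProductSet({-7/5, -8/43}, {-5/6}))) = Union(ProductSet({-37/2}, {-4/3, 29/7, 7}), ProductSet({-7/5}, {-5/6}))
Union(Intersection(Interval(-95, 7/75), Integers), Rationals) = Union(Range(-95, 1, 1), Rationals)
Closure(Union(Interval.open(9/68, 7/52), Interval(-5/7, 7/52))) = Interval(-5/7, 7/52)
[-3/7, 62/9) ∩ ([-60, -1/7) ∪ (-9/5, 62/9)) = [-3/7, 62/9)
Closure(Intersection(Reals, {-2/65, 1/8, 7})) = {-2/65, 1/8, 7}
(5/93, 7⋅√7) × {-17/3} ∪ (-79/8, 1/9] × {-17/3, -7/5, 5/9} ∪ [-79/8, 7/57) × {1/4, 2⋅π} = ((-79/8, 1/9] × {-17/3, -7/5, 5/9}) ∪ ([-79/8, 7/57) × {1/4, 2⋅π}) ∪ ((5/93, 7⋅√7) × {-17/3})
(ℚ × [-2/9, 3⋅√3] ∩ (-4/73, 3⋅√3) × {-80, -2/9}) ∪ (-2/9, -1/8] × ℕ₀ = ((-2/9, -1/8] × ℕ₀) ∪ ((ℚ ∩ (-4/73, 3⋅√3)) × {-2/9})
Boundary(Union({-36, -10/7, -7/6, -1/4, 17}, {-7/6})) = {-36, -10/7, -7/6, -1/4, 17}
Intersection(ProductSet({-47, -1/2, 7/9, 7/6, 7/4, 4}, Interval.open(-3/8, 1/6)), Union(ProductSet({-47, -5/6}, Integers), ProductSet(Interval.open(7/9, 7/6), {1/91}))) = ProductSet({-47}, Range(0, 1, 1))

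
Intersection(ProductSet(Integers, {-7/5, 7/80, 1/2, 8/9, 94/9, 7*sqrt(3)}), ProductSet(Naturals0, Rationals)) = ProductSet(Naturals0, {-7/5, 7/80, 1/2, 8/9, 94/9})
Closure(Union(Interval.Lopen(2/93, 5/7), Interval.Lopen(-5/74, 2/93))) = Interval(-5/74, 5/7)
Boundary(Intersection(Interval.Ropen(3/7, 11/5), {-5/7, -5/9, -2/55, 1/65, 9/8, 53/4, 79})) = {9/8}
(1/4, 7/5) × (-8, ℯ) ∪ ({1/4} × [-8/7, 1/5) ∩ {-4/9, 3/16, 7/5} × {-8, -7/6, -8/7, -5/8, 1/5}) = (1/4, 7/5) × (-8, ℯ)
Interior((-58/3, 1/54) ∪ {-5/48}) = (-58/3, 1/54)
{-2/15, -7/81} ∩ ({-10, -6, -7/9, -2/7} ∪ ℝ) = {-2/15, -7/81}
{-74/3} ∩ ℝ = {-74/3}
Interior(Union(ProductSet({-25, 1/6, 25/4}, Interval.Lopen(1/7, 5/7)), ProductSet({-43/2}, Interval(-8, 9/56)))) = EmptySet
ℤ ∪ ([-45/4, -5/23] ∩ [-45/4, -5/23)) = ℤ ∪ [-45/4, -5/23)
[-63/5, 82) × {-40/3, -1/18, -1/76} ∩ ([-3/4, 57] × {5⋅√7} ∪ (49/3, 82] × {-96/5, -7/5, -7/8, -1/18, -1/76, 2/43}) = (49/3, 82) × {-1/18, -1/76}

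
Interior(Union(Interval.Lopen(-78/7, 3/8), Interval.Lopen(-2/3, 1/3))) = Interval.open(-78/7, 3/8)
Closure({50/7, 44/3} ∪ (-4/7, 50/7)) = [-4/7, 50/7] ∪ {44/3}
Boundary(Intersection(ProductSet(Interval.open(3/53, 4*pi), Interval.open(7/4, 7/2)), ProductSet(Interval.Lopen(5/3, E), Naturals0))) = ProductSet(Interval(5/3, E), Range(2, 4, 1))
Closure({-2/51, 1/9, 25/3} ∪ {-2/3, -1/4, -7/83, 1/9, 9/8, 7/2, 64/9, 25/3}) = {-2/3, -1/4, -7/83, -2/51, 1/9, 9/8, 7/2, 64/9, 25/3}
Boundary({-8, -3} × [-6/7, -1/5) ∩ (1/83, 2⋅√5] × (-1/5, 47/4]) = ∅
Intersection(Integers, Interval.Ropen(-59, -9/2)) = Range(-59, -4, 1)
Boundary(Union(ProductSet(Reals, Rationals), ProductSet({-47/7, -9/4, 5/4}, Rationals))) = ProductSet(Reals, Reals)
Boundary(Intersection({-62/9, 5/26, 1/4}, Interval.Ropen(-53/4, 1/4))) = {-62/9, 5/26}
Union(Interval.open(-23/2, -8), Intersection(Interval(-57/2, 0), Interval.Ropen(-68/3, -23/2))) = Union(Interval.Ropen(-68/3, -23/2), Interval.open(-23/2, -8))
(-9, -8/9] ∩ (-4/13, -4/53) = ∅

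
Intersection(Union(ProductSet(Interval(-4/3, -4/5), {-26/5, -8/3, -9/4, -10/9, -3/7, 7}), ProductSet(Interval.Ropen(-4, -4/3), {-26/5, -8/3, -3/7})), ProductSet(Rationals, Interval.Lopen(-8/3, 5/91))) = Union(ProductSet(Intersection(Interval.Ropen(-4, -4/3), Rationals), {-3/7}), ProductSet(Intersection(Interval(-4/3, -4/5), Rationals), {-9/4, -10/9, -3/7}))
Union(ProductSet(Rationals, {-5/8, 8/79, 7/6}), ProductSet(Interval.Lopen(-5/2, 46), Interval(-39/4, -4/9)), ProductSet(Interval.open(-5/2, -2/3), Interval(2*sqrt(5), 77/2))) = Union(ProductSet(Interval.open(-5/2, -2/3), Interval(2*sqrt(5), 77/2)), ProductSet(Interval.Lopen(-5/2, 46), Interval(-39/4, -4/9)), ProductSet(Rationals, {-5/8, 8/79, 7/6}))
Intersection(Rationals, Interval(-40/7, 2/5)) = Intersection(Interval(-40/7, 2/5), Rationals)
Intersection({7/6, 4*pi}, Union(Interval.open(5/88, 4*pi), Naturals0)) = {7/6}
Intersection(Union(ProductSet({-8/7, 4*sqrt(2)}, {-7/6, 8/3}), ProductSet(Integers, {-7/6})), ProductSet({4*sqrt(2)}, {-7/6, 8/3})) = ProductSet({4*sqrt(2)}, {-7/6, 8/3})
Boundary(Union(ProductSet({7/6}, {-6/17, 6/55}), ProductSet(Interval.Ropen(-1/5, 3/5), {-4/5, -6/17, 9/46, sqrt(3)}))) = Union(ProductSet({7/6}, {-6/17, 6/55}), ProductSet(Interval(-1/5, 3/5), {-4/5, -6/17, 9/46, sqrt(3)}))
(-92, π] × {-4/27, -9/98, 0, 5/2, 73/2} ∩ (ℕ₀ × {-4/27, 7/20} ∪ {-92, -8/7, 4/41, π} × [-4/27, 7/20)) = ({0, 1, 2, 3} × {-4/27}) ∪ ({-8/7, 4/41, π} × {-4/27, -9/98, 0})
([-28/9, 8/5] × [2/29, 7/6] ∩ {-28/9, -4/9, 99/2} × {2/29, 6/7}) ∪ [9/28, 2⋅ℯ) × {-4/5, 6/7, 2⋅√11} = ({-28/9, -4/9} × {2/29, 6/7}) ∪ ([9/28, 2⋅ℯ) × {-4/5, 6/7, 2⋅√11})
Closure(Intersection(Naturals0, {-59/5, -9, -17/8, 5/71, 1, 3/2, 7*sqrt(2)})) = {1}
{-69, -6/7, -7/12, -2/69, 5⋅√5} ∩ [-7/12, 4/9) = {-7/12, -2/69}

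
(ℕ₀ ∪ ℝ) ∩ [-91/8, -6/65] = [-91/8, -6/65]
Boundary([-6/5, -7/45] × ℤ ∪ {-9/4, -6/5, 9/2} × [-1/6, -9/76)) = ([-6/5, -7/45] × ℤ) ∪ ({-9/4, -6/5, 9/2} × [-1/6, -9/76])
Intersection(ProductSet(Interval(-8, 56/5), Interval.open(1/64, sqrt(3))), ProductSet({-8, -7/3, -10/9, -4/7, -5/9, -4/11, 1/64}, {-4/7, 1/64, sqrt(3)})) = EmptySet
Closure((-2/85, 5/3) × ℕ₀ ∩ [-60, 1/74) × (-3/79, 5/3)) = [-2/85, 1/74] × {0, 1}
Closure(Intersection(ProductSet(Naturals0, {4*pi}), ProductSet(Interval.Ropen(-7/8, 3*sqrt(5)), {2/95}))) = EmptySet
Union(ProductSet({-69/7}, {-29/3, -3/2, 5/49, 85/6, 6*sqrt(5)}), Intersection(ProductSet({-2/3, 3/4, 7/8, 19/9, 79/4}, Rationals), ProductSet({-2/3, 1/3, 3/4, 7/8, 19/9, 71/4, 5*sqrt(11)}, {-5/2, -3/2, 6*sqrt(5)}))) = Union(ProductSet({-69/7}, {-29/3, -3/2, 5/49, 85/6, 6*sqrt(5)}), ProductSet({-2/3, 3/4, 7/8, 19/9}, {-5/2, -3/2}))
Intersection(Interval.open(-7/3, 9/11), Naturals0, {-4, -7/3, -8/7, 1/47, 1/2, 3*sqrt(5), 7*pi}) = EmptySet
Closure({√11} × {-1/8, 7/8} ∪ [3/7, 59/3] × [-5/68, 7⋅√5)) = ({√11} × {-1/8, 7/8}) ∪ ([3/7, 59/3] × [-5/68, 7⋅√5])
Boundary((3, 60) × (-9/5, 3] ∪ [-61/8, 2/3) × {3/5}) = ([-61/8, 2/3] × {3/5}) ∪ ({3, 60} × [-9/5, 3]) ∪ ([3, 60] × {-9/5, 3})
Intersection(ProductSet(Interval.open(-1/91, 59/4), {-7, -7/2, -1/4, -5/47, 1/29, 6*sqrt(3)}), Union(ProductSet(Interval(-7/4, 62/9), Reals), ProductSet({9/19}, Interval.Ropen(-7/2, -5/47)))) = ProductSet(Interval.Lopen(-1/91, 62/9), {-7, -7/2, -1/4, -5/47, 1/29, 6*sqrt(3)})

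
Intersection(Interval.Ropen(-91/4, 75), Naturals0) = Range(0, 75, 1)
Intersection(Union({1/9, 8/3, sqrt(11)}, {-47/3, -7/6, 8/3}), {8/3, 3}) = {8/3}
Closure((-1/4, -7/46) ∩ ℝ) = [-1/4, -7/46]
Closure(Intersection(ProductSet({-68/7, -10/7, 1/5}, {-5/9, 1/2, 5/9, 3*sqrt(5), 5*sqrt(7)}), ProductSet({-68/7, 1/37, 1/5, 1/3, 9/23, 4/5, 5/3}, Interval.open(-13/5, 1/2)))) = ProductSet({-68/7, 1/5}, {-5/9})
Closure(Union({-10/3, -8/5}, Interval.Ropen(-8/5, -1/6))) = Union({-10/3}, Interval(-8/5, -1/6))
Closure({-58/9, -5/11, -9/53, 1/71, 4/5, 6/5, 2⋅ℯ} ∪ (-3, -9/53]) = {-58/9, 1/71, 4/5, 6/5, 2⋅ℯ} ∪ [-3, -9/53]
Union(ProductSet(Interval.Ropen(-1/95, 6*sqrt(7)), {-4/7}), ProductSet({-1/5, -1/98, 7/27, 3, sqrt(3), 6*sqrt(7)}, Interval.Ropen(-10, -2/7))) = Union(ProductSet({-1/5, -1/98, 7/27, 3, sqrt(3), 6*sqrt(7)}, Interval.Ropen(-10, -2/7)), ProductSet(Interval.Ropen(-1/95, 6*sqrt(7)), {-4/7}))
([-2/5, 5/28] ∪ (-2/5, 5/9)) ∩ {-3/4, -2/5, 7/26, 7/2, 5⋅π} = {-2/5, 7/26}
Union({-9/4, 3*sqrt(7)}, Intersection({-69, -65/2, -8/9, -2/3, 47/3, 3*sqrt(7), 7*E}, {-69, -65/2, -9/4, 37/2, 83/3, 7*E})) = {-69, -65/2, -9/4, 3*sqrt(7), 7*E}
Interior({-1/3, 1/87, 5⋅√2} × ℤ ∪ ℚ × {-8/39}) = ∅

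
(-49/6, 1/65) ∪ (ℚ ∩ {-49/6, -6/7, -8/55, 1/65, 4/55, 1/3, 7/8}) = [-49/6, 1/65] ∪ {4/55, 1/3, 7/8}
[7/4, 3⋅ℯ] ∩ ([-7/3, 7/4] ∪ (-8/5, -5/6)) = {7/4}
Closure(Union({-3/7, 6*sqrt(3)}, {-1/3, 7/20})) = {-3/7, -1/3, 7/20, 6*sqrt(3)}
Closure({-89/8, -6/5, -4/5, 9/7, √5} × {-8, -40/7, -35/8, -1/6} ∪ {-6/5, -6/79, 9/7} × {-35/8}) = ({-6/5, -6/79, 9/7} × {-35/8}) ∪ ({-89/8, -6/5, -4/5, 9/7, √5} × {-8, -40/7, -35/8, -1/6})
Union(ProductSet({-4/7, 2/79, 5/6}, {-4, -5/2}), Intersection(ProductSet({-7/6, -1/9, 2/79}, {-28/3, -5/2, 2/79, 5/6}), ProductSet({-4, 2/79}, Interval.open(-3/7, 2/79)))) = ProductSet({-4/7, 2/79, 5/6}, {-4, -5/2})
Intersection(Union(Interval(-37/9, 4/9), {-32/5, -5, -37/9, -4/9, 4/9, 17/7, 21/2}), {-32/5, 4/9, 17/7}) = {-32/5, 4/9, 17/7}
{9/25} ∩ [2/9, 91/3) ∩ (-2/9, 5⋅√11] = {9/25}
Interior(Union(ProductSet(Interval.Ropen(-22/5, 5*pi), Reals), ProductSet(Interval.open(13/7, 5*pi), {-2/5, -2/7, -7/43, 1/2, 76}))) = ProductSet(Interval.open(-22/5, 5*pi), Reals)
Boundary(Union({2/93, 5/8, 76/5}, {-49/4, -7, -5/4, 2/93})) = {-49/4, -7, -5/4, 2/93, 5/8, 76/5}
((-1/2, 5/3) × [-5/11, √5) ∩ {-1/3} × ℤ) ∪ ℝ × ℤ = ℝ × ℤ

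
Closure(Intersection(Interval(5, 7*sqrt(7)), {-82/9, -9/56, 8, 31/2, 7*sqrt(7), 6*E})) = {8, 31/2, 7*sqrt(7), 6*E}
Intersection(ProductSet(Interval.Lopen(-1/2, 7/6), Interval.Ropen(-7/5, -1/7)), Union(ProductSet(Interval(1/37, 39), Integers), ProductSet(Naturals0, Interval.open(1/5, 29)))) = ProductSet(Interval(1/37, 7/6), Range(-1, 0, 1))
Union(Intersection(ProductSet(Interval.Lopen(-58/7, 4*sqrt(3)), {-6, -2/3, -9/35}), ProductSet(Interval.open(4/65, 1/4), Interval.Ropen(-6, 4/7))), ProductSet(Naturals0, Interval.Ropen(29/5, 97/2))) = Union(ProductSet(Interval.open(4/65, 1/4), {-6, -2/3, -9/35}), ProductSet(Naturals0, Interval.Ropen(29/5, 97/2)))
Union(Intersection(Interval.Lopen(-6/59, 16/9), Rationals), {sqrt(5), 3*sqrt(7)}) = Union({sqrt(5), 3*sqrt(7)}, Intersection(Interval.Lopen(-6/59, 16/9), Rationals))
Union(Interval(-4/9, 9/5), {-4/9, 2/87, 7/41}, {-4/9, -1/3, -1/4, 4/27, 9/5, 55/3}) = Union({55/3}, Interval(-4/9, 9/5))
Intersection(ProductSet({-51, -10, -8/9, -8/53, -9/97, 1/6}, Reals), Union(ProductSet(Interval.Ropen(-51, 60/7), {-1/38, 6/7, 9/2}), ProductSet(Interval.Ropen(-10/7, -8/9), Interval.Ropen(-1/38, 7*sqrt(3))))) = ProductSet({-51, -10, -8/9, -8/53, -9/97, 1/6}, {-1/38, 6/7, 9/2})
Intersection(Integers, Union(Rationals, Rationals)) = Integers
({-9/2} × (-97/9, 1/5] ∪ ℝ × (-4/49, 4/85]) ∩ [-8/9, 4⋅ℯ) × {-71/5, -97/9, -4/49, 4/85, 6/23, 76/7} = [-8/9, 4⋅ℯ) × {4/85}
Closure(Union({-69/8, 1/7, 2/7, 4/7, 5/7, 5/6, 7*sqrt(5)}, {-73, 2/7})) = {-73, -69/8, 1/7, 2/7, 4/7, 5/7, 5/6, 7*sqrt(5)}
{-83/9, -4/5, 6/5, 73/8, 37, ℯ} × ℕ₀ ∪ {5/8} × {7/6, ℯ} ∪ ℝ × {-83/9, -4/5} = (ℝ × {-83/9, -4/5}) ∪ ({5/8} × {7/6, ℯ}) ∪ ({-83/9, -4/5, 6/5, 73/8, 37, ℯ} × ℕ₀)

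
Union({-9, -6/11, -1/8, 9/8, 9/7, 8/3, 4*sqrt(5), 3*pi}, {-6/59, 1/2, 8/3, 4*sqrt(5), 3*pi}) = {-9, -6/11, -1/8, -6/59, 1/2, 9/8, 9/7, 8/3, 4*sqrt(5), 3*pi}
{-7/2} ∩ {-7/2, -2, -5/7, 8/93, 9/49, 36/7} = {-7/2}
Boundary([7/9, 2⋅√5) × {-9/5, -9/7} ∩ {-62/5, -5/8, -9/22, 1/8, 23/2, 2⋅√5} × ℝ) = ∅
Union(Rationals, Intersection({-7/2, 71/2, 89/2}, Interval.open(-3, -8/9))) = Rationals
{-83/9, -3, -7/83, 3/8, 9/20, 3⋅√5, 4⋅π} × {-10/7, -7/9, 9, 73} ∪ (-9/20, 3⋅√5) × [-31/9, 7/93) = ((-9/20, 3⋅√5) × [-31/9, 7/93)) ∪ ({-83/9, -3, -7/83, 3/8, 9/20, 3⋅√5, 4⋅π} × {-10/7, -7/9, 9, 73})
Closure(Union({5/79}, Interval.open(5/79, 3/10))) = Interval(5/79, 3/10)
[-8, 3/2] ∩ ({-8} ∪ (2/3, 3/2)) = {-8} ∪ (2/3, 3/2)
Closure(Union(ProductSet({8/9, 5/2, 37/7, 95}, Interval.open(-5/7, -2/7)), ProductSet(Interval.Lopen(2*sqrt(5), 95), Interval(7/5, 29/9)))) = Union(ProductSet({8/9, 5/2, 37/7, 95}, Interval(-5/7, -2/7)), ProductSet(Interval(2*sqrt(5), 95), Interval(7/5, 29/9)))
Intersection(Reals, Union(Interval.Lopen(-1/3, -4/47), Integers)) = Union(Integers, Interval.Lopen(-1/3, -4/47))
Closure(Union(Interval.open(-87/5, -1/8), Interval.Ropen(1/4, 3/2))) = Union(Interval(-87/5, -1/8), Interval(1/4, 3/2))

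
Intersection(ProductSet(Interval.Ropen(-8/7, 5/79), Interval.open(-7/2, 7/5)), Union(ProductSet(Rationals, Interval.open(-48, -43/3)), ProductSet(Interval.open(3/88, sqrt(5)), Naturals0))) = ProductSet(Interval.open(3/88, 5/79), Range(0, 2, 1))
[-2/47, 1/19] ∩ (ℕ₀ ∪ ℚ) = ℚ ∩ [-2/47, 1/19]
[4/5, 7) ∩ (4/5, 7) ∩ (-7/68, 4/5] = ∅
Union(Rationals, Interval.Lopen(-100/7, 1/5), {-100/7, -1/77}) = Union(Interval(-100/7, 1/5), Rationals)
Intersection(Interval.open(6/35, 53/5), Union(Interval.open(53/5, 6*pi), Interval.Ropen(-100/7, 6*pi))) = Interval.open(6/35, 53/5)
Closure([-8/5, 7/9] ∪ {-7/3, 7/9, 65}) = {-7/3, 65} ∪ [-8/5, 7/9]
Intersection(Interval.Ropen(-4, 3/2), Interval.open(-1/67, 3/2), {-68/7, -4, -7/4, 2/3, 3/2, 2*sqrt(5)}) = {2/3}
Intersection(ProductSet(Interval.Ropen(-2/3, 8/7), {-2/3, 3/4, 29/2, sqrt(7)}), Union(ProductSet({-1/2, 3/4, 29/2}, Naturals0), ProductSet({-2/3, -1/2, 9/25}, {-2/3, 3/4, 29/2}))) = ProductSet({-2/3, -1/2, 9/25}, {-2/3, 3/4, 29/2})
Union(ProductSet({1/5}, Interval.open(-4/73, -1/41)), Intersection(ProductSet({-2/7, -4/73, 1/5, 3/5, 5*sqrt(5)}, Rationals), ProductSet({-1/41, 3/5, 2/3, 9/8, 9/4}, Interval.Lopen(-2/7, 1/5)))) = Union(ProductSet({1/5}, Interval.open(-4/73, -1/41)), ProductSet({3/5}, Intersection(Interval.Lopen(-2/7, 1/5), Rationals)))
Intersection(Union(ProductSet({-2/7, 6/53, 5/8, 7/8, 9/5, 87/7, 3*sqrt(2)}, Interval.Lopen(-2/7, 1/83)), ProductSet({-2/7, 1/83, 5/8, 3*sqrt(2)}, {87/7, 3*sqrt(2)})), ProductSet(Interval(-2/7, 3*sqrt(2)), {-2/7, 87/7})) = ProductSet({-2/7, 1/83, 5/8, 3*sqrt(2)}, {87/7})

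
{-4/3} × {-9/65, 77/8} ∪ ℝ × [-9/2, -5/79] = ({-4/3} × {-9/65, 77/8}) ∪ (ℝ × [-9/2, -5/79])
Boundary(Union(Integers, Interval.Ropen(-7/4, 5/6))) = Union(Complement(Integers, Interval.open(-7/4, 5/6)), {-7/4, 5/6})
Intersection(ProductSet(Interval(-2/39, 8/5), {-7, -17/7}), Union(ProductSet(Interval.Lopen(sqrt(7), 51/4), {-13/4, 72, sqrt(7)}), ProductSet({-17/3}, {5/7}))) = EmptySet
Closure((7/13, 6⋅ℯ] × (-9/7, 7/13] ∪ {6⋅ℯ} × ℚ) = ({6⋅ℯ} × ℝ) ∪ ({7/13, 6⋅ℯ} × [-9/7, 7/13]) ∪ ([7/13, 6⋅ℯ] × {-9/7, 7/13}) ∪ ((7/13, 6⋅ℯ] × (-9/7, 7/13])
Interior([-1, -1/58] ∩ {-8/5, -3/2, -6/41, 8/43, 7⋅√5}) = ∅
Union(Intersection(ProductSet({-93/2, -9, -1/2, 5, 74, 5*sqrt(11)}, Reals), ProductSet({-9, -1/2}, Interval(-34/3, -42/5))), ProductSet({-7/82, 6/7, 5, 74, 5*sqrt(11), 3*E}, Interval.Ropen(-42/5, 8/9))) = Union(ProductSet({-9, -1/2}, Interval(-34/3, -42/5)), ProductSet({-7/82, 6/7, 5, 74, 5*sqrt(11), 3*E}, Interval.Ropen(-42/5, 8/9)))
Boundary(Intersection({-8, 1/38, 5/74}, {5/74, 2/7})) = {5/74}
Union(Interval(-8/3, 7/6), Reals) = Interval(-oo, oo)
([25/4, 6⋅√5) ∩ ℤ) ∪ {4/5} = {4/5} ∪ {7, 8, …, 13}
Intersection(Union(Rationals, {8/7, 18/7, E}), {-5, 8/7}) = {-5, 8/7}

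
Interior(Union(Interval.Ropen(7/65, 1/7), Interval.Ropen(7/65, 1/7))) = Interval.open(7/65, 1/7)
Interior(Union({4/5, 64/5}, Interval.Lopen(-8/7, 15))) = Interval.open(-8/7, 15)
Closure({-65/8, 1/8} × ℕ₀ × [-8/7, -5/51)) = {-65/8, 1/8} × ℕ₀ × [-8/7, -5/51]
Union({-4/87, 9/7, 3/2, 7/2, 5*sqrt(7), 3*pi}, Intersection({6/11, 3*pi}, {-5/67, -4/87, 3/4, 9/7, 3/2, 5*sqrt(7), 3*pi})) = {-4/87, 9/7, 3/2, 7/2, 5*sqrt(7), 3*pi}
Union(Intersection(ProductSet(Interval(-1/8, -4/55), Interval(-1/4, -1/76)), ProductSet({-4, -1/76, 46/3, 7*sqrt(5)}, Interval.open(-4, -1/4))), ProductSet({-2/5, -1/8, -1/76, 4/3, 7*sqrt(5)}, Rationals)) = ProductSet({-2/5, -1/8, -1/76, 4/3, 7*sqrt(5)}, Rationals)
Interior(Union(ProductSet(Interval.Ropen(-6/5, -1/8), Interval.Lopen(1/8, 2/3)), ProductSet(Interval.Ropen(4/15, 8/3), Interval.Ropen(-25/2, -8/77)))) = Union(ProductSet(Interval.open(-6/5, -1/8), Interval.open(1/8, 2/3)), ProductSet(Interval.open(4/15, 8/3), Interval.open(-25/2, -8/77)))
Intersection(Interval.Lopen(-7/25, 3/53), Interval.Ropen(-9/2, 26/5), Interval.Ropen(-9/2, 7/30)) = Interval.Lopen(-7/25, 3/53)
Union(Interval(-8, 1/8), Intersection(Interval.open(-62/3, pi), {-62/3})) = Interval(-8, 1/8)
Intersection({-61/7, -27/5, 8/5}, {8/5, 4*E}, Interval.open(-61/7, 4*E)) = {8/5}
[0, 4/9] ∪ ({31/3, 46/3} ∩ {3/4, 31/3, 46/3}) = [0, 4/9] ∪ {31/3, 46/3}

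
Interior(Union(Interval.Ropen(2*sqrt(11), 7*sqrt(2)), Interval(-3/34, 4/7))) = Union(Interval.open(-3/34, 4/7), Interval.open(2*sqrt(11), 7*sqrt(2)))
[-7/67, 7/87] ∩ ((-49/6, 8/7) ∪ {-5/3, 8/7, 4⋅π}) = [-7/67, 7/87]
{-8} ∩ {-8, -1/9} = {-8}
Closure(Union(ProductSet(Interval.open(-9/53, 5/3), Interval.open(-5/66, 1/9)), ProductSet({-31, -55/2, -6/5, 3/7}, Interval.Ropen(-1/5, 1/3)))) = Union(ProductSet({-9/53, 5/3}, Interval(-5/66, 1/9)), ProductSet({-31, -55/2, -6/5, 3/7}, Interval(-1/5, 1/3)), ProductSet(Interval(-9/53, 5/3), {-5/66, 1/9}), ProductSet(Interval.open(-9/53, 5/3), Interval.open(-5/66, 1/9)))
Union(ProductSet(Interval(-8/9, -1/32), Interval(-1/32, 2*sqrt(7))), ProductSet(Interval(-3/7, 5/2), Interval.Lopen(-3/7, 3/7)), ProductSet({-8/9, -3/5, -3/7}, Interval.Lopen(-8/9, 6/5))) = Union(ProductSet({-8/9, -3/5, -3/7}, Interval.Lopen(-8/9, 6/5)), ProductSet(Interval(-8/9, -1/32), Interval(-1/32, 2*sqrt(7))), ProductSet(Interval(-3/7, 5/2), Interval.Lopen(-3/7, 3/7)))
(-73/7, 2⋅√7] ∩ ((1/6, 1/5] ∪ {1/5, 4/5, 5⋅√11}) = (1/6, 1/5] ∪ {4/5}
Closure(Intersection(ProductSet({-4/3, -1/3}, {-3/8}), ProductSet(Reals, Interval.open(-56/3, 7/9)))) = ProductSet({-4/3, -1/3}, {-3/8})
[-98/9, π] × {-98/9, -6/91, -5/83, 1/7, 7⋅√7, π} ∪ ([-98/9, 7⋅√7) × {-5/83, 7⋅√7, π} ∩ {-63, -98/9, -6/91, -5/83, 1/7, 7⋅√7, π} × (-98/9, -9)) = [-98/9, π] × {-98/9, -6/91, -5/83, 1/7, 7⋅√7, π}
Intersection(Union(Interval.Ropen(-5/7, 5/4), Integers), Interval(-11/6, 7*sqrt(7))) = Union(Interval.Ropen(-5/7, 5/4), Range(-1, 19, 1))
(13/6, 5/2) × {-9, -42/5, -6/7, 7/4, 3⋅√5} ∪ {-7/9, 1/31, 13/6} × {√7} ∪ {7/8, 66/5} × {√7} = ({-7/9, 1/31, 7/8, 13/6, 66/5} × {√7}) ∪ ((13/6, 5/2) × {-9, -42/5, -6/7, 7/4, 3⋅√5})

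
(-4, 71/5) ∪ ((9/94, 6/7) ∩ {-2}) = (-4, 71/5)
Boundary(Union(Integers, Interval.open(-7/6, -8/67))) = Union(Complement(Integers, Interval.open(-7/6, -8/67)), {-7/6, -8/67})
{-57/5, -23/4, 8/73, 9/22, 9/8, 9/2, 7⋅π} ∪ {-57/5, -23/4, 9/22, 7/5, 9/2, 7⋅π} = {-57/5, -23/4, 8/73, 9/22, 9/8, 7/5, 9/2, 7⋅π}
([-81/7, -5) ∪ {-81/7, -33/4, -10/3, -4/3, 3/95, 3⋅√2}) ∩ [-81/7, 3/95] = [-81/7, -5) ∪ {-10/3, -4/3, 3/95}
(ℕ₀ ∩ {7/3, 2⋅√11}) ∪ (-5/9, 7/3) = (-5/9, 7/3)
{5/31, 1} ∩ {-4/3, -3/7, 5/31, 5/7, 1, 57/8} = {5/31, 1}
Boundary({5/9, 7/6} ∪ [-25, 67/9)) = {-25, 67/9}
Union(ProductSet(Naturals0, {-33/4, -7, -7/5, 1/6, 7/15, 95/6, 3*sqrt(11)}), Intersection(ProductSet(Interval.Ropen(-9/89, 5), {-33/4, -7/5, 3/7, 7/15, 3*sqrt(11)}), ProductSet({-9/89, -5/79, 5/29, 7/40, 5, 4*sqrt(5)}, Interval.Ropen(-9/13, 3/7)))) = ProductSet(Naturals0, {-33/4, -7, -7/5, 1/6, 7/15, 95/6, 3*sqrt(11)})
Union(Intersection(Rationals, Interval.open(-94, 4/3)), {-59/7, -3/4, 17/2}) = Union({17/2}, Intersection(Interval.open(-94, 4/3), Rationals))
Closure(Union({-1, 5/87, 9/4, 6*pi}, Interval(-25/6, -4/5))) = Union({5/87, 9/4, 6*pi}, Interval(-25/6, -4/5))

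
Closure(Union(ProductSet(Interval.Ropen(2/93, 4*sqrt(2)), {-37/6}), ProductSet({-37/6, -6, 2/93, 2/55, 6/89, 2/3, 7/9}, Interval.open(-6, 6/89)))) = Union(ProductSet({-37/6, -6, 2/93, 2/55, 6/89, 2/3, 7/9}, Interval(-6, 6/89)), ProductSet(Interval(2/93, 4*sqrt(2)), {-37/6}))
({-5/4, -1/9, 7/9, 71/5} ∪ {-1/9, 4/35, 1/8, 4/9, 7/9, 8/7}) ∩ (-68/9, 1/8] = {-5/4, -1/9, 4/35, 1/8}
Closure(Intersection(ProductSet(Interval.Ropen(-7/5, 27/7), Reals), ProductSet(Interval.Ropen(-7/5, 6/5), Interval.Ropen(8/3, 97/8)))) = Union(ProductSet({-7/5, 6/5}, Interval(8/3, 97/8)), ProductSet(Interval(-7/5, 6/5), {8/3, 97/8}), ProductSet(Interval.Ropen(-7/5, 6/5), Interval.Ropen(8/3, 97/8)))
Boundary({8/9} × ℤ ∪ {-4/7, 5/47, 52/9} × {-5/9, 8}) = ({8/9} × ℤ) ∪ ({-4/7, 5/47, 52/9} × {-5/9, 8})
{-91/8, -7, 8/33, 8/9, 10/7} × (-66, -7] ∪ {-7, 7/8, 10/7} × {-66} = ({-7, 7/8, 10/7} × {-66}) ∪ ({-91/8, -7, 8/33, 8/9, 10/7} × (-66, -7])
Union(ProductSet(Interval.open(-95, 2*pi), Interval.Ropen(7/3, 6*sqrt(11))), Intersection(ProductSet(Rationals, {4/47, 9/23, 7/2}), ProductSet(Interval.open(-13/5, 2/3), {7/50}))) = ProductSet(Interval.open(-95, 2*pi), Interval.Ropen(7/3, 6*sqrt(11)))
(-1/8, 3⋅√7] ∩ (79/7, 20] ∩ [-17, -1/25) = ∅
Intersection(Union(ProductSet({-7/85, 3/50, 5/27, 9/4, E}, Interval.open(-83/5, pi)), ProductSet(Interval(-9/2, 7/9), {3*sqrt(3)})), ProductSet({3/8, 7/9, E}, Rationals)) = ProductSet({E}, Intersection(Interval.open(-83/5, pi), Rationals))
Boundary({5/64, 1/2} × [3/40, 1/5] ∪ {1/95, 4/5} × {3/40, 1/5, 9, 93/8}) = ({1/95, 4/5} × {3/40, 1/5, 9, 93/8}) ∪ ({5/64, 1/2} × [3/40, 1/5])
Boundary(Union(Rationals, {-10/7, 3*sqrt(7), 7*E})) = Reals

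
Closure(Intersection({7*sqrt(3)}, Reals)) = {7*sqrt(3)}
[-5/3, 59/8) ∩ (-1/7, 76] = (-1/7, 59/8)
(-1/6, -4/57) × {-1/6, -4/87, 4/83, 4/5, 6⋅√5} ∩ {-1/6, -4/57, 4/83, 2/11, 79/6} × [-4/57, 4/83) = ∅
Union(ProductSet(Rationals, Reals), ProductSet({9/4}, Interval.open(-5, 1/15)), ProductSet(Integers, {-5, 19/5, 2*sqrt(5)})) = ProductSet(Rationals, Reals)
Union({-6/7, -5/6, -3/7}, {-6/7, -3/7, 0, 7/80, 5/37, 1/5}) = {-6/7, -5/6, -3/7, 0, 7/80, 5/37, 1/5}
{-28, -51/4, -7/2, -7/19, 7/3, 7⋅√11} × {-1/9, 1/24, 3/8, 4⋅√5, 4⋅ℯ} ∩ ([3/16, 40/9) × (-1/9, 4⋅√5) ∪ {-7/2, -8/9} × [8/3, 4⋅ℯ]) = ({7/3} × {1/24, 3/8}) ∪ ({-7/2} × {4⋅√5, 4⋅ℯ})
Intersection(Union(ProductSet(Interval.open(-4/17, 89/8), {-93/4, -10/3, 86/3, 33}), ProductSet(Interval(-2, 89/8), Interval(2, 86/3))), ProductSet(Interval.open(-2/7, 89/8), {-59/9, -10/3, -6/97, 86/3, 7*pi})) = Union(ProductSet(Interval.open(-2/7, 89/8), {86/3, 7*pi}), ProductSet(Interval.open(-4/17, 89/8), {-10/3, 86/3}))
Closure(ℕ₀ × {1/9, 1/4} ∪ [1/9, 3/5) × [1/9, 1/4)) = ({1/9, 3/5} × [1/9, 1/4]) ∪ ([1/9, 3/5) × [1/9, 1/4)) ∪ ((ℕ₀ ∪ [1/9, 3/5]) × {1/9, 1/4})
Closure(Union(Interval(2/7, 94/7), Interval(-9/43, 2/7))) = Interval(-9/43, 94/7)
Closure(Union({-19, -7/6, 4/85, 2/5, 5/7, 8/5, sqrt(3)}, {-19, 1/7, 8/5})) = {-19, -7/6, 4/85, 1/7, 2/5, 5/7, 8/5, sqrt(3)}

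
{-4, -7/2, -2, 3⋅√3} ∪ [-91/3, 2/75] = [-91/3, 2/75] ∪ {3⋅√3}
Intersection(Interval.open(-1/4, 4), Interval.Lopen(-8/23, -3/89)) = Interval.Lopen(-1/4, -3/89)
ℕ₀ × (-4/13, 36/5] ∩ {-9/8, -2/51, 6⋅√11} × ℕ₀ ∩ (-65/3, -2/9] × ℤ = ∅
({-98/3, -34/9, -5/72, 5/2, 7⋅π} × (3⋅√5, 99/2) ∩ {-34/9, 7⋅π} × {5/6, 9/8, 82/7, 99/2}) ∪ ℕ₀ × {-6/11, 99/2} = (ℕ₀ × {-6/11, 99/2}) ∪ ({-34/9, 7⋅π} × {82/7})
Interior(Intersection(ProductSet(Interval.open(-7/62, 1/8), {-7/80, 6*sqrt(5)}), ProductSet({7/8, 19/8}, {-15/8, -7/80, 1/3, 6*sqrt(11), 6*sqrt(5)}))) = EmptySet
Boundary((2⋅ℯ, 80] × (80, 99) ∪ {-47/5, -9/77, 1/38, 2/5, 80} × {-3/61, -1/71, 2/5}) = ({80, 2⋅ℯ} × [80, 99]) ∪ ({-47/5, -9/77, 1/38, 2/5, 80} × {-3/61, -1/71, 2/5}) ∪ ([2⋅ℯ, 80] × {80, 99})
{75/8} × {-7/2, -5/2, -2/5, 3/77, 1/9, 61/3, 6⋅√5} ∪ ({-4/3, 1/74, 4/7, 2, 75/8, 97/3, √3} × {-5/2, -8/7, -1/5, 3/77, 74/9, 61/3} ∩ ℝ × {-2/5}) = {75/8} × {-7/2, -5/2, -2/5, 3/77, 1/9, 61/3, 6⋅√5}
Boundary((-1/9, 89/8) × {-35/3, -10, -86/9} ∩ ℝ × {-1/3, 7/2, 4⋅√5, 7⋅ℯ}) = ∅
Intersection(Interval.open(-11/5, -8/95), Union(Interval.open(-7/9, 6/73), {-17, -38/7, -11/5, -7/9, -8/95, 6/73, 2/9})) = Interval.Ropen(-7/9, -8/95)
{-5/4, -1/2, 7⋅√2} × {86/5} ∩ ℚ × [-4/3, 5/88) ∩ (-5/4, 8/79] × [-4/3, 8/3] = ∅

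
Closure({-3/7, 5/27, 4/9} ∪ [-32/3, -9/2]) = [-32/3, -9/2] ∪ {-3/7, 5/27, 4/9}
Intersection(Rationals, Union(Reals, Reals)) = Rationals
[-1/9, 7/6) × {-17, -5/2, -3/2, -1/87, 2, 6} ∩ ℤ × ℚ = {0, 1} × {-17, -5/2, -3/2, -1/87, 2, 6}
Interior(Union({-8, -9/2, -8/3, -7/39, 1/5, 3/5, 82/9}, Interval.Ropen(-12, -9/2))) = Interval.open(-12, -9/2)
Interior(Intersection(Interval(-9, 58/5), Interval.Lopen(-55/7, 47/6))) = Interval.open(-55/7, 47/6)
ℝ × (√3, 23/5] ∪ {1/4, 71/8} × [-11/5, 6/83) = ({1/4, 71/8} × [-11/5, 6/83)) ∪ (ℝ × (√3, 23/5])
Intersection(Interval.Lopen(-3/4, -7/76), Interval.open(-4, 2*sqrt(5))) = Interval.Lopen(-3/4, -7/76)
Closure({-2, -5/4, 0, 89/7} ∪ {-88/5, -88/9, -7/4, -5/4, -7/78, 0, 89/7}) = {-88/5, -88/9, -2, -7/4, -5/4, -7/78, 0, 89/7}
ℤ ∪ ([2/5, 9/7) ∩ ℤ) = ℤ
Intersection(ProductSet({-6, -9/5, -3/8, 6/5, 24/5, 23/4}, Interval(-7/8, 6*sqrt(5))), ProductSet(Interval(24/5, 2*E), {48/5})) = ProductSet({24/5}, {48/5})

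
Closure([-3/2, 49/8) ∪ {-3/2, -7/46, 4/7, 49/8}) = [-3/2, 49/8]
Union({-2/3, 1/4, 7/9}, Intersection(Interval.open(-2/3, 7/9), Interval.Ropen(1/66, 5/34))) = Union({-2/3, 1/4, 7/9}, Interval.Ropen(1/66, 5/34))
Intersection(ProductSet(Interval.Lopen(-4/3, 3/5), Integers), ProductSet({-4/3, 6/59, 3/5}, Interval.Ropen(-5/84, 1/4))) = ProductSet({6/59, 3/5}, Range(0, 1, 1))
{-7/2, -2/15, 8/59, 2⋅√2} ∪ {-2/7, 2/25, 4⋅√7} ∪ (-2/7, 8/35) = {-7/2, 2⋅√2, 4⋅√7} ∪ [-2/7, 8/35)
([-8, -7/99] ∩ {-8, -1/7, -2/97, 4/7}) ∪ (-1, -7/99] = {-8} ∪ (-1, -7/99]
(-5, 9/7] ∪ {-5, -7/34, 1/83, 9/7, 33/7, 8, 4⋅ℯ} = [-5, 9/7] ∪ {33/7, 8, 4⋅ℯ}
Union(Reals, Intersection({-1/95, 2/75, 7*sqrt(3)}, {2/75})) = Reals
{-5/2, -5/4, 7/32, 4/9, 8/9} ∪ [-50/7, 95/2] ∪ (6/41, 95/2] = [-50/7, 95/2]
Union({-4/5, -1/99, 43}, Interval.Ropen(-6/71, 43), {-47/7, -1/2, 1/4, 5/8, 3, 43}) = Union({-47/7, -4/5, -1/2}, Interval(-6/71, 43))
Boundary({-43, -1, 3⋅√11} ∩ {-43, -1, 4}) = {-43, -1}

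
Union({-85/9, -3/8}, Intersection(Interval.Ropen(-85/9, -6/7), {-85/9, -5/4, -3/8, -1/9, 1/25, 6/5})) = {-85/9, -5/4, -3/8}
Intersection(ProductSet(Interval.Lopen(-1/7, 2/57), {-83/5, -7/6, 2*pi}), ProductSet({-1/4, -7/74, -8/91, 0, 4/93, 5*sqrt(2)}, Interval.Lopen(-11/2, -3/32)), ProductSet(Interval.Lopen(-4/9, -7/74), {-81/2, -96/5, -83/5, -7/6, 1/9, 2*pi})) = ProductSet({-7/74}, {-7/6})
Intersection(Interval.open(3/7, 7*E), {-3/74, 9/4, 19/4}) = {9/4, 19/4}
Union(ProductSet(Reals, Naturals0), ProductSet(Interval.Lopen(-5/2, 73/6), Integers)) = Union(ProductSet(Interval.Lopen(-5/2, 73/6), Integers), ProductSet(Reals, Naturals0))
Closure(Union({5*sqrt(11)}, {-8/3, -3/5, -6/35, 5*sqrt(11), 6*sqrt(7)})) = {-8/3, -3/5, -6/35, 5*sqrt(11), 6*sqrt(7)}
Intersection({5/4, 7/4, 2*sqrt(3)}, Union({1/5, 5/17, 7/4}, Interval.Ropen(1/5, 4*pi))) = {5/4, 7/4, 2*sqrt(3)}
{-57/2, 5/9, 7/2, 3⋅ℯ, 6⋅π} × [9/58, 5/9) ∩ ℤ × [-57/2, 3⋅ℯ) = ∅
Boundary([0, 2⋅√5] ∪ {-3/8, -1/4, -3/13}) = {-3/8, -1/4, -3/13, 0, 2⋅√5}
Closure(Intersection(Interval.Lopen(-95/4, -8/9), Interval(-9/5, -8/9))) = Interval(-9/5, -8/9)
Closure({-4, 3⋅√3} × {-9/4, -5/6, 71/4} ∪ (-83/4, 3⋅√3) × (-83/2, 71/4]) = ({-4, 3⋅√3} × {-9/4, -5/6, 71/4}) ∪ ({-83/4, 3⋅√3} × [-83/2, 71/4]) ∪ ([-83/4, 3⋅√3] × {-83/2, 71/4}) ∪ ((-83/4, 3⋅√3) × (-83/2, 71/4])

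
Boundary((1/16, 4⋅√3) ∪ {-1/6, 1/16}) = {-1/6, 1/16, 4⋅√3}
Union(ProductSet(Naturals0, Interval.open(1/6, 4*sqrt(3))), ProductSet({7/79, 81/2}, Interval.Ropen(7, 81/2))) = Union(ProductSet({7/79, 81/2}, Interval.Ropen(7, 81/2)), ProductSet(Naturals0, Interval.open(1/6, 4*sqrt(3))))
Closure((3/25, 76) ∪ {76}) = [3/25, 76]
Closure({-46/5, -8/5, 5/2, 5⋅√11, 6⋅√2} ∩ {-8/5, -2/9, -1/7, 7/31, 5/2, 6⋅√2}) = {-8/5, 5/2, 6⋅√2}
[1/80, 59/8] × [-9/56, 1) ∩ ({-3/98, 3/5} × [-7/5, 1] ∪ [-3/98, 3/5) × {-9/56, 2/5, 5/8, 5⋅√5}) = ({3/5} × [-9/56, 1)) ∪ ([1/80, 3/5) × {-9/56, 2/5, 5/8})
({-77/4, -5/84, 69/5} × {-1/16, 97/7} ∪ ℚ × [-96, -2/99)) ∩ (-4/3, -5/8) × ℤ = (ℚ ∩ (-4/3, -5/8)) × {-96, -95, …, -1}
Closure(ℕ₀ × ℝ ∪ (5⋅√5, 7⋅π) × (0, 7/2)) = ({5⋅√5, 7⋅π} × [0, 7/2]) ∪ ([5⋅√5, 7⋅π] × {0, 7/2}) ∪ ((5⋅√5, 7⋅π) × (0, 7/2)) ∪ ((ℕ₀ ∪ (ℕ₀ \ (5⋅√5, 7⋅π))) × ℝ)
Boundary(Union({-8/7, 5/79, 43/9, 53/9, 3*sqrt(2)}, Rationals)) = Reals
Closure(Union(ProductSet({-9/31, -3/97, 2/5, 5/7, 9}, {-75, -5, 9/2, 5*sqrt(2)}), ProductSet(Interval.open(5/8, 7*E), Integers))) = Union(ProductSet({-9/31, -3/97, 2/5, 5/7, 9}, {-75, -5, 9/2, 5*sqrt(2)}), ProductSet(Interval(5/8, 7*E), Integers))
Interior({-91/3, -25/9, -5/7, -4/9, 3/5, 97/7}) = ∅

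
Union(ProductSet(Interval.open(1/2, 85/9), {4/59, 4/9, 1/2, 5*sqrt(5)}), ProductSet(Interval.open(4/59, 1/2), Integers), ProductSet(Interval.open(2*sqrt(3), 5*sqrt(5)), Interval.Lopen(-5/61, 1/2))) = Union(ProductSet(Interval.open(4/59, 1/2), Integers), ProductSet(Interval.open(1/2, 85/9), {4/59, 4/9, 1/2, 5*sqrt(5)}), ProductSet(Interval.open(2*sqrt(3), 5*sqrt(5)), Interval.Lopen(-5/61, 1/2)))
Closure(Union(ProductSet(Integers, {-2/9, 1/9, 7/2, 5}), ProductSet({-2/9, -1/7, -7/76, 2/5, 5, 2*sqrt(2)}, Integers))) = Union(ProductSet({-2/9, -1/7, -7/76, 2/5, 5, 2*sqrt(2)}, Integers), ProductSet(Integers, {-2/9, 1/9, 7/2, 5}))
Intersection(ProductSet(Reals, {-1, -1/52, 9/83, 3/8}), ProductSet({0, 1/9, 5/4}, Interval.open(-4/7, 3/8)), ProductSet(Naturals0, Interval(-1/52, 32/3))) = ProductSet({0}, {-1/52, 9/83})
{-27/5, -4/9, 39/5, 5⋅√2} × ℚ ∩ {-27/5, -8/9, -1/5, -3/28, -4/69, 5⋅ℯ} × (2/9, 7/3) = {-27/5} × (ℚ ∩ (2/9, 7/3))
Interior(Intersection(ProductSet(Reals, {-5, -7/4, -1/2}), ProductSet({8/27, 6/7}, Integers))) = EmptySet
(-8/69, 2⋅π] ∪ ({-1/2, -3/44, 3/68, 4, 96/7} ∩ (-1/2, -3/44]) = (-8/69, 2⋅π]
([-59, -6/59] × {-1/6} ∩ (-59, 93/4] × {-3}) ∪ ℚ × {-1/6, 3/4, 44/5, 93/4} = ℚ × {-1/6, 3/4, 44/5, 93/4}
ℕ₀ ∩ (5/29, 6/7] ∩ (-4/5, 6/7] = ∅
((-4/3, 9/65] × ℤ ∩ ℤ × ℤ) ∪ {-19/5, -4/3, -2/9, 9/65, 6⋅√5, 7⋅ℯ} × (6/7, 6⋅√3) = ({-1, 0} × ℤ) ∪ ({-19/5, -4/3, -2/9, 9/65, 6⋅√5, 7⋅ℯ} × (6/7, 6⋅√3))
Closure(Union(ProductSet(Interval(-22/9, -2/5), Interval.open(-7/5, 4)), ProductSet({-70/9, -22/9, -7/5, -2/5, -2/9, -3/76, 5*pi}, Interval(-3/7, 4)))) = Union(ProductSet({-70/9, -22/9, -7/5, -2/5, -2/9, -3/76, 5*pi}, Interval(-3/7, 4)), ProductSet(Interval(-22/9, -2/5), Interval(-7/5, 4)))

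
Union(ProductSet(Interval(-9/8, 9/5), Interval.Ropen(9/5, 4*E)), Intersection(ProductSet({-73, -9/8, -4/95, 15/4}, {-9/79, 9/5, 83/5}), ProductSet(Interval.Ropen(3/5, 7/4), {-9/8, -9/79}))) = ProductSet(Interval(-9/8, 9/5), Interval.Ropen(9/5, 4*E))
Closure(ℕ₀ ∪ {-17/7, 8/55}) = {-17/7, 8/55} ∪ ℕ₀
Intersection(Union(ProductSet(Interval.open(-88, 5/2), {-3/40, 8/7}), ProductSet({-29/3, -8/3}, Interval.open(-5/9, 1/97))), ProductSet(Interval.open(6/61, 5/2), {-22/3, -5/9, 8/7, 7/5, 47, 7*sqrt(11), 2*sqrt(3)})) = ProductSet(Interval.open(6/61, 5/2), {8/7})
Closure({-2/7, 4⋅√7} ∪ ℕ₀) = {-2/7, 4⋅√7} ∪ ℕ₀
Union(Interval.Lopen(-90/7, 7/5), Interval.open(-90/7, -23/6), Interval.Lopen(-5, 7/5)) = Interval.Lopen(-90/7, 7/5)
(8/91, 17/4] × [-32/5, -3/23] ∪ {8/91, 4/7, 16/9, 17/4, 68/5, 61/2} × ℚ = ({8/91, 4/7, 16/9, 17/4, 68/5, 61/2} × ℚ) ∪ ((8/91, 17/4] × [-32/5, -3/23])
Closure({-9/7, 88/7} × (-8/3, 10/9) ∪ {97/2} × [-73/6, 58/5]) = ({97/2} × [-73/6, 58/5]) ∪ ({-9/7, 88/7} × [-8/3, 10/9])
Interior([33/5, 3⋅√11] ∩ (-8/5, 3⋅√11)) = (33/5, 3⋅√11)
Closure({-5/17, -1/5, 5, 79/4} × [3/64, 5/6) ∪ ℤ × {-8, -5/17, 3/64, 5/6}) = (ℤ × {-8, -5/17, 3/64, 5/6}) ∪ ({-5/17, -1/5, 5, 79/4} × [3/64, 5/6])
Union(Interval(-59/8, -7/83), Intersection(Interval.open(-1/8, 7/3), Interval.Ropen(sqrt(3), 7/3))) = Union(Interval(-59/8, -7/83), Interval.Ropen(sqrt(3), 7/3))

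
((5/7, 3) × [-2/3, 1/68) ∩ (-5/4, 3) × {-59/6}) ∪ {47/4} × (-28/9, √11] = {47/4} × (-28/9, √11]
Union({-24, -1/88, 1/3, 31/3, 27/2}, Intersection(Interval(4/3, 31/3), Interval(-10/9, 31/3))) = Union({-24, -1/88, 1/3, 27/2}, Interval(4/3, 31/3))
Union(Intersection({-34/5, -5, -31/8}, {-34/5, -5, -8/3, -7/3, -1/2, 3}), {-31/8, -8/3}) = {-34/5, -5, -31/8, -8/3}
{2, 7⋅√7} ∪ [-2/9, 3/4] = [-2/9, 3/4] ∪ {2, 7⋅√7}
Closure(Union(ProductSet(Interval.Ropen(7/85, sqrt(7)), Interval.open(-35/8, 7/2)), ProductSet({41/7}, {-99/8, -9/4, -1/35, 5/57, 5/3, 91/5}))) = Union(ProductSet({41/7}, {-99/8, -9/4, -1/35, 5/57, 5/3, 91/5}), ProductSet({7/85, sqrt(7)}, Interval(-35/8, 7/2)), ProductSet(Interval(7/85, sqrt(7)), {-35/8, 7/2}), ProductSet(Interval.Ropen(7/85, sqrt(7)), Interval.open(-35/8, 7/2)))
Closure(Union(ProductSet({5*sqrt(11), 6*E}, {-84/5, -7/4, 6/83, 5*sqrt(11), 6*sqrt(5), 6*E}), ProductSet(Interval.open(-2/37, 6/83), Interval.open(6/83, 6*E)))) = Union(ProductSet({-2/37, 6/83}, Interval(6/83, 6*E)), ProductSet({5*sqrt(11), 6*E}, {-84/5, -7/4, 6/83, 5*sqrt(11), 6*sqrt(5), 6*E}), ProductSet(Interval(-2/37, 6/83), {6/83, 6*E}), ProductSet(Interval.open(-2/37, 6/83), Interval.open(6/83, 6*E)))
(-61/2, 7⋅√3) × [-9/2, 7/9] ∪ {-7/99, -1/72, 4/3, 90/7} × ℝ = ({-7/99, -1/72, 4/3, 90/7} × ℝ) ∪ ((-61/2, 7⋅√3) × [-9/2, 7/9])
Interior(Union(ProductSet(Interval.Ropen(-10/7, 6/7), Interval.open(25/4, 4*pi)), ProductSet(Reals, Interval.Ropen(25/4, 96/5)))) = ProductSet(Reals, Interval.open(25/4, 96/5))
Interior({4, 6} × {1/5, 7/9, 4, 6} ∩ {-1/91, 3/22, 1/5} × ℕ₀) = ∅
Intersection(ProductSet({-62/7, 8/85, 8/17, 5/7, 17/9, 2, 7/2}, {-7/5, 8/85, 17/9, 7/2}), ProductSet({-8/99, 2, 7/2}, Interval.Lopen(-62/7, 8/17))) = ProductSet({2, 7/2}, {-7/5, 8/85})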